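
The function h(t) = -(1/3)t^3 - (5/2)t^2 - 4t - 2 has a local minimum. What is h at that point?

h'(t) = -t^2 - 5t - 4 = 0 at t = -4, -1.
Since h''(t) = -2t - 5, we get h''(-4) = 3 > 0 ⇒ local minimum; h''(-1) = -3 < 0 ⇒ local maximum.
So the local minimum value is h(-4) = -14/3.

-14/3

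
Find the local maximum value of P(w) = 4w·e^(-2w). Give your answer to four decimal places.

0.7358

By the product rule, P'(w) = (-8w + 4)·e^(-2w). Since e^(-2w) > 0, the only critical point is w = 1/2.
P''(1/2) has the same sign as -8 < 0, so this is a local maximum.
P(1/2) = (2)·e^(-1) ≈ 0.7358.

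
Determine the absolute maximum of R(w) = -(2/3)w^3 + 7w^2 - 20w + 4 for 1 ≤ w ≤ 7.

R'(w) = -2w^2 + 14w - 20, which vanishes at w = 2 and w = 5.
Evaluating at the critical points and endpoints: R(1) = -29/3; R(2) = -40/3; R(5) = -13/3; R(7) = -65/3.
So the maximum is R(5) = -13/3.

-13/3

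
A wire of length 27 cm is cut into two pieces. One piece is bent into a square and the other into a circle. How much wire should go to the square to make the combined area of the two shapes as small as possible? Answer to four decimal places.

Let x be the length used for the square. Square side x/4; circle radius (27−x)/(2π).
A(x) = (x/4)² + π·((27−x)/(2π))² = x²/16 + (27−x)²/(4π) for 0 ≤ x ≤ 27. A'(x) = x/8 − (27−x)/(2π) = 0 gives x = 4·27/(π+4) ≈ 15.1227.
A'' = 1/8 + 1/(2π) > 0, so this gives the minimum combined area; x ≈ 15.1227 cm to the square.

15.1227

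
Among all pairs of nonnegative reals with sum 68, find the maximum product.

With x + y = 68, the product is P(x) = x(68 − x).
P'(x) = 68 − 2x = 0 gives x = 34; P'' = −2 < 0, so this is the maximum.
P = 34·34 = 1156.

1156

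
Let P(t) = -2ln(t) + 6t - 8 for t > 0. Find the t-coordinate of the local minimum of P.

P'(t) = -2/t + 6 = 0 gives t = 1/3.
P''(t) = 2/t², which is positive for t > 0, so this is a local minimum.
P(1/3) = -2·ln(1/3) + 2 - 8 ≈ -3.8028.

1/3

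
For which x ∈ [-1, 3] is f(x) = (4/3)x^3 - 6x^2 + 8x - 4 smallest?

Differentiating, f'(x) = 4x^2 - 12x + 8; which vanishes at x = 1 and x = 2.
Candidates: f(-1) = -58/3; f(1) = -2/3; f(2) = -4/3; f(3) = 2.
Hence the absolute minimum is -58/3 at x = -1.

-1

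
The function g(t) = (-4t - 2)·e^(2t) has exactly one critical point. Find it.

g'(t) = (-4)·e^(2t) + (-4t - 2)·2·e^(2t) = (-8t - 8)·e^(2t). Since e^(2t) > 0, the only critical point is t = -1.
g''(-1) has the same sign as -8 < 0, so this is a local maximum.
g(-1) = (2)·e^(-2) ≈ 0.2707.

-1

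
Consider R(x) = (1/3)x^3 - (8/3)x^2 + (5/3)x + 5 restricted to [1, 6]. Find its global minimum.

R'(x) = x^2 - (16/3)x + 5/3, whose only zero in [1, 6] is x = 5.
Compare values at every candidate in [1, 6]: R(1) = 13/3,  R(5) = -35/3,  R(6) = -9.
The minimum over the interval is -35/3, attained at x = 5.

-35/3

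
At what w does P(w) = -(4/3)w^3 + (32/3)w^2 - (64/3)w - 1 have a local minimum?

Critical points: P'(w) = -4w^2 + (64/3)w - 64/3 vanishes at w = 4/3, 4.
P''(w) = -8w + 64/3. P''(4/3) = 32/3 > 0 ⇒ local minimum; P''(4) = -32/3 < 0 ⇒ local maximum.
So the local minimum value is P(4/3) = -1105/81.

4/3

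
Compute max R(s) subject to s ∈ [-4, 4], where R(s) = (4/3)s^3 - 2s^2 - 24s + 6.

R'(s) = 4s^2 - 4s - 24, which vanishes at s = -2 and s = 3.
Evaluating at the critical points and endpoints: R(-4) = -46/3, R(-2) = 106/3, R(3) = -48, R(4) = -110/3.
The maximum over the interval is 106/3, attained at s = -2.

106/3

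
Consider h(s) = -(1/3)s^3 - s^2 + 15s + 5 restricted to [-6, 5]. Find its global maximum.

32

h'(s) = -s^2 - 2s + 15, which vanishes at s = -5 and s = 3.
Evaluating at the critical points and endpoints: h(-6) = -49,  h(-5) = -160/3,  h(3) = 32,  h(5) = 40/3.
Hence the absolute maximum is 32 at s = 3.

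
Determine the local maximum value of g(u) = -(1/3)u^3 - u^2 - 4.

-4

g'(u) = -u^2 - 2u = 0 at u = -2, 0.
g''(u) = -2u - 2. g''(-2) = 2 > 0 ⇒ local minimum; g''(0) = -2 < 0 ⇒ local maximum.
Thus g has its local maximum at u = 0, with value -4.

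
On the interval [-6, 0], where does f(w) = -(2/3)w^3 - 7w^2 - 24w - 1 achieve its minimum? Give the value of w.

0

f'(w) = -2w^2 - 14w - 24, which vanishes at w = -4 and w = -3.
Candidates: f(-6) = 35, f(-4) = 77/3, f(-3) = 26, f(0) = -1.
Hence the absolute minimum is -1 at w = 0.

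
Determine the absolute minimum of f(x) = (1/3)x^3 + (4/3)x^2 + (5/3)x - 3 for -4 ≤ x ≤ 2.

-29/3

Differentiating, f'(x) = x^2 + (8/3)x + 5/3; which vanishes at x = -5/3 and x = -1.
Evaluating at the critical points and endpoints: f(-4) = -29/3, f(-5/3) = -293/81, f(-1) = -11/3, f(2) = 25/3.
So the minimum is f(-4) = -29/3.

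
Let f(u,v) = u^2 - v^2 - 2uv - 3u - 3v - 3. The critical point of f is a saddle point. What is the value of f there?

-3/4

∂f/∂u = 2u - 2v - 3 = 0 and ∂f/∂v = -2u - 2v - 3 = 0, so (u, v) = (0, -3/2).
The Hessian has f_{uu} = 2, f_{vv} = -2, f_{uv} = -2, giving D = -8 < 0, so the point is a saddle point.
f(0, -3/2) = -3/4.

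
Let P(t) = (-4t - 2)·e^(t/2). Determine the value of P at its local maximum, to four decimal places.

2.2920

P'(t) = (-4)·e^(t/2) + (-4t - 2)·(1/2)·e^(t/2) = (-2t - 5)·e^(t/2). Since e^(t/2) > 0, the only critical point is t = -5/2.
P''(-5/2) has the same sign as -2 < 0, so this is a local maximum.
P(-5/2) = (8)·e^(-5/4) ≈ 2.2920.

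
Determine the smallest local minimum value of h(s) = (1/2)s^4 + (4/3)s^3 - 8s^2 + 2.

-250/3

Critical points: h'(s) = 2s^3 + 4s^2 - 16s vanishes at s = -4, 0, 2.
Second-derivative test with h''(s) = 6s^2 + 8s - 16: h''(-4) = 48 > 0 ⇒ local minimum; h''(0) = -16 < 0 ⇒ local maximum; h''(2) = 24 > 0 ⇒ local minimum.
Thus h has its smallest local minimum at s = -4, with value -250/3.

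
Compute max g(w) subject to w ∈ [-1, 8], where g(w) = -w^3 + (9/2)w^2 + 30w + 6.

287/2

Differentiating, g'(w) = -3w^2 + 9w + 30; whose only zero in [-1, 8] is w = 5.
Evaluating at the critical points and endpoints: g(-1) = -37/2; g(5) = 287/2; g(8) = 22.
Hence the absolute maximum is 287/2 at w = 5.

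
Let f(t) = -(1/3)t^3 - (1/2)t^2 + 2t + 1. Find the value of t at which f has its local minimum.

Critical points: f'(t) = -t^2 - t + 2 vanishes at t = -2, 1.
f''(t) = -2t - 1. f''(-2) = 3 > 0 ⇒ local minimum; f''(1) = -3 < 0 ⇒ local maximum.
Thus f has its local minimum at t = -2, with value -7/3.

-2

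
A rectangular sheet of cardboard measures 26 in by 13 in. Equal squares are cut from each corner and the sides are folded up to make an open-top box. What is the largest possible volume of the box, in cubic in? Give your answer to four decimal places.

422.8128

With cut size x, the volume is V(x) = x(26 − 2x)(13 − 2x) for 0 < x < 6.5.
V'(x) = 12x^2 − 156x + 338. Setting V'(x) = 0 gives x ≈ 2.7472 (the root in (0, 6.5)).
V''(x) = 24x − 156 is negative there, so this is the maximum; V ≈ 422.8128.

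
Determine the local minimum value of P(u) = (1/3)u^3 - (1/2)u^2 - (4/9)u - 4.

P'(u) = u^2 - u - 4/9 = 0 at u = -1/3, 4/3.
P''(u) = 2u - 1. P''(-1/3) = -5/3 < 0 ⇒ local maximum; P''(4/3) = 5/3 > 0 ⇒ local minimum.
So the local minimum value is P(4/3) = -380/81.

-380/81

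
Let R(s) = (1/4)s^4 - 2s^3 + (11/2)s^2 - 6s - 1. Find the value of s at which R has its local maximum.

2

R'(s) = s^3 - 6s^2 + 11s - 6 = 0 at s = 1, 2, 3.
Second-derivative test with R''(s) = 3s^2 - 12s + 11: R''(1) = 2 > 0 ⇒ local minimum; R''(2) = -1 < 0 ⇒ local maximum; R''(3) = 2 > 0 ⇒ local minimum.
The local maximum is R(2) = -3.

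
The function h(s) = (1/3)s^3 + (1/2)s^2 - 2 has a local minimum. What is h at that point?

Critical points: h'(s) = s^2 + s vanishes at s = -1, 0.
Second-derivative test with h''(s) = 2s + 1: h''(-1) = -1 < 0 ⇒ local maximum; h''(0) = 1 > 0 ⇒ local minimum.
The local minimum is h(0) = -2.

-2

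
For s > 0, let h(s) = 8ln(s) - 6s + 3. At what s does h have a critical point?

h'(s) = 8/s − 6 = 0 gives s = 4/3.
h''(s) = -8/s², which is negative for s > 0, so this is a local maximum.
h(4/3) = 8·ln(4/3) - 8 + 3 ≈ -2.6985.

4/3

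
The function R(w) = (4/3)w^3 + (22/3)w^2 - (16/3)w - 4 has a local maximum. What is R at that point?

148/3

R'(w) = 4w^2 + (44/3)w - 16/3. Setting R'(w) = 0 gives w ∈ {-4, 1/3}.
Second-derivative test with R''(w) = 8w + 44/3: R''(-4) = -52/3 < 0 ⇒ local maximum; R''(1/3) = 52/3 > 0 ⇒ local minimum.
The local maximum is R(-4) = 148/3.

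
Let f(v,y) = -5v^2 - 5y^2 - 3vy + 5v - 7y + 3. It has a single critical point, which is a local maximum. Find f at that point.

∂f/∂v = -10v - 3y + 5 = 0 and ∂f/∂y = -3v - 10y - 7 = 0, so (v, y) = (71/91, -85/91).
The Hessian has f_{vv} = -10, f_{yy} = -10, f_{vy} = -3, giving D = 91 > 0 with f_{vv} < 0, so the point is a local maximum.
f(71/91, -85/91) = 748/91.

748/91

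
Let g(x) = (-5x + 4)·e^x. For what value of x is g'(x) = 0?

-1/5

By the product rule, g'(x) = (-5x - 1)·e^x. Since e^x > 0, the only critical point is x = -1/5.
g''(-1/5) has the same sign as -5 < 0, so this is a local maximum.
g(-1/5) = (5)·e^(-1/5) ≈ 4.0937.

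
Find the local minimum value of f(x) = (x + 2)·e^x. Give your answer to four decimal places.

-0.0498

Differentiating with the product rule gives f'(x) = (x + 3)·e^x. Since e^x > 0, the only critical point is x = -3.
f''(-3) has the same sign as 1 > 0, so this is a local minimum.
f(-3) = (-1)·e^(-3) ≈ -0.0498.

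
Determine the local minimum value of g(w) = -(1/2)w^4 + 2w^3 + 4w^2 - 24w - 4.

-28

g'(w) = -2w^3 + 6w^2 + 8w - 24. Setting g'(w) = 0 gives w ∈ {-2, 2, 3}.
g''(w) = -6w^2 + 12w + 8. g''(-2) = -40 < 0 ⇒ local maximum; g''(2) = 8 > 0 ⇒ local minimum; g''(3) = -10 < 0 ⇒ local maximum.
Thus g has its local minimum at w = 2, with value -28.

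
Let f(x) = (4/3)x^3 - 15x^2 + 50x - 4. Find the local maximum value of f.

f'(x) = 4x^2 - 30x + 50. Setting f'(x) = 0 gives x ∈ {5/2, 5}.
Second-derivative test with f''(x) = 8x - 30: f''(5/2) = -10 < 0 ⇒ local maximum; f''(5) = 10 > 0 ⇒ local minimum.
Thus f has its local maximum at x = 5/2, with value 577/12.

577/12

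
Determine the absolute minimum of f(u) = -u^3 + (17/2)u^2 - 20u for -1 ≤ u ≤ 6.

Differentiating, f'(u) = -3u^2 + 17u - 20; which vanishes at u = 5/3 and u = 4.
Candidates: f(-1) = 59/2; f(5/3) = -775/54; f(4) = -8; f(6) = -30.
The minimum over the interval is -30, attained at u = 6.

-30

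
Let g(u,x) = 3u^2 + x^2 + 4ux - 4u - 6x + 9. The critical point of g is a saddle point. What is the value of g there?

16

∂g/∂u = 6u + 4x - 4 = 0 and ∂g/∂x = 4u + 2x - 6 = 0, so (u, x) = (4, -5).
The Hessian has g_{uu} = 6, g_{xx} = 2, g_{ux} = 4, giving D = -4 < 0, so the point is a saddle point.
g(4, -5) = 16.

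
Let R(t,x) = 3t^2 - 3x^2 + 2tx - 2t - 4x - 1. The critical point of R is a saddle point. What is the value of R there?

∂R/∂t = 6t + 2x - 2 = 0 and ∂R/∂x = 2t - 6x - 4 = 0, so (t, x) = (1/2, -1/2).
The Hessian has R_{tt} = 6, R_{xx} = -6, R_{tx} = 2, giving D = -40 < 0, so the point is a saddle point.
R(1/2, -1/2) = -1/2.

-1/2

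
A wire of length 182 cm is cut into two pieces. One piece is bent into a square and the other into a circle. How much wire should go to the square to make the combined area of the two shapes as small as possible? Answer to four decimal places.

Let x be the length used for the square. Square side x/4; circle radius (182−x)/(2π).
A(x) = (x/4)² + π·((182−x)/(2π))² = x²/16 + (182−x)²/(4π) for 0 ≤ x ≤ 182. A'(x) = x/8 − (182−x)/(2π) = 0 gives x = 4·182/(π+4) ≈ 101.9380.
A'' = 1/8 + 1/(2π) > 0, so this gives the minimum combined area; x ≈ 101.9380 cm to the square.

101.9380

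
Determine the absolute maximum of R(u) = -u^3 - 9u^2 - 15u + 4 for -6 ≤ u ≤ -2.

The derivative is -3u^2 - 18u - 15, whose only zero in [-6, -2] is u = -5.
Compare values at every candidate in [-6, -2]: R(-6) = -14, R(-5) = -21, R(-2) = 6.
Hence the absolute maximum is 6 at u = -2.

6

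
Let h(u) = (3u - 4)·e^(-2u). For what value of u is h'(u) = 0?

11/6

Differentiating with the product rule gives h'(u) = (-6u + 11)·e^(-2u). Since e^(-2u) > 0, the only critical point is u = 11/6.
h''(11/6) has the same sign as -6 < 0, so this is a local maximum.
h(11/6) = (3/2)·e^(-11/3) ≈ 0.0383.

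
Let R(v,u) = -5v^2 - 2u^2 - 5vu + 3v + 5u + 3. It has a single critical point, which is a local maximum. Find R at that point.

113/15

∂R/∂v = -10v - 5u + 3 = 0 and ∂R/∂u = -5v - 4u + 5 = 0, so (v, u) = (-13/15, 7/3).
The Hessian has R_{vv} = -10, R_{uu} = -4, R_{vu} = -5, giving D = 15 > 0 with R_{vv} < 0, so the point is a local maximum.
R(-13/15, 7/3) = 113/15.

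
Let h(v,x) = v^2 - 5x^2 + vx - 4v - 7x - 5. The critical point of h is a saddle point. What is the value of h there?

-164/21

∂h/∂v = 2v + x - 4 = 0 and ∂h/∂x = v - 10x - 7 = 0, so (v, x) = (47/21, -10/21).
The Hessian has h_{vv} = 2, h_{xx} = -10, h_{vx} = 1, giving D = -21 < 0, so the point is a saddle point.
h(47/21, -10/21) = -164/21.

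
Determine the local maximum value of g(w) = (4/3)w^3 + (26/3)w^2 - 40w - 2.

262

g'(w) = 4w^2 + (52/3)w - 40 = 0 at w = -6, 5/3.
Since g''(w) = 8w + 52/3, we get g''(-6) = -92/3 < 0 ⇒ local maximum; g''(5/3) = 92/3 > 0 ⇒ local minimum.
So the local maximum value is g(-6) = 262.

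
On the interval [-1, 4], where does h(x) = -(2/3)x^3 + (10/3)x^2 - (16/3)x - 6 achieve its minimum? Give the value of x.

The derivative is -2x^2 + (20/3)x - 16/3, which vanishes at x = 4/3 and x = 2.
Compare values at every candidate in [-1, 4]: h(-1) = 10/3, h(4/3) = -710/81, h(2) = -26/3, h(4) = -50/3.
So the minimum is h(4) = -50/3.

4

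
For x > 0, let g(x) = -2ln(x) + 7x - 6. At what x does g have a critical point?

g'(x) = -2/x + 7 = 0 gives x = 2/7.
g''(x) = 2/x², which is positive for x > 0, so this is a local minimum.
g(2/7) = -2·ln(2/7) + 2 - 6 ≈ -1.4945.

2/7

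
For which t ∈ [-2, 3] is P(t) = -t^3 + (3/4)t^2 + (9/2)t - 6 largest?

3/2

P'(t) = -3t^2 + (3/2)t + 9/2, which vanishes at t = -1 and t = 3/2.
Compare values at every candidate in [-2, 3]: P(-2) = -4; P(-1) = -35/4; P(3/2) = -15/16; P(3) = -51/4.
So the maximum is P(3/2) = -15/16.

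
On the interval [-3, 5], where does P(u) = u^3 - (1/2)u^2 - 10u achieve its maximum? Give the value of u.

5

The derivative is 3u^2 - u - 10, which vanishes at u = -5/3 and u = 2.
Candidates: P(-3) = -3/2; P(-5/3) = 575/54; P(2) = -14; P(5) = 125/2.
So the maximum is P(5) = 125/2.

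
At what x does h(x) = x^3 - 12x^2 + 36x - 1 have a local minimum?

h'(x) = 3x^2 - 24x + 36 = 0 at x = 2, 6.
Since h''(x) = 6x - 24, we get h''(2) = -12 < 0 ⇒ local maximum; h''(6) = 12 > 0 ⇒ local minimum.
Thus h has its local minimum at x = 6, with value -1.

6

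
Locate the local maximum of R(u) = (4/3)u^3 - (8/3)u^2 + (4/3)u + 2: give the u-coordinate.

R'(u) = 4u^2 - (16/3)u + 4/3. Setting R'(u) = 0 gives u ∈ {1/3, 1}.
Second-derivative test with R''(u) = 8u - 16/3: R''(1/3) = -8/3 < 0 ⇒ local maximum; R''(1) = 8/3 > 0 ⇒ local minimum.
The local maximum is R(1/3) = 178/81.

1/3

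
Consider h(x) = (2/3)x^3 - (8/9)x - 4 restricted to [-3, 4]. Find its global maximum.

Differentiating, h'(x) = 2x^2 - 8/9; which vanishes at x = -2/3 and x = 2/3.
Compare values at every candidate in [-3, 4]: h(-3) = -58/3, h(-2/3) = -292/81, h(2/3) = -356/81, h(4) = 316/9.
So the maximum is h(4) = 316/9.

316/9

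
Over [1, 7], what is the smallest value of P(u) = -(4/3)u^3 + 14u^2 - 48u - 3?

-331/3

The derivative is -4u^2 + 28u - 48, which vanishes at u = 3 and u = 4.
Compare values at every candidate in [1, 7]: P(1) = -115/3; P(3) = -57; P(4) = -169/3; P(7) = -331/3.
The minimum over the interval is -331/3, attained at u = 7.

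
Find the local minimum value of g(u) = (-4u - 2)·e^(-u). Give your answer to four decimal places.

-2.4261

By the product rule, g'(u) = (4u - 2)·e^(-u). Since e^(-u) > 0, the only critical point is u = 1/2.
g''(1/2) has the same sign as 4 > 0, so this is a local minimum.
g(1/2) = (-4)·e^(-1/2) ≈ -2.4261.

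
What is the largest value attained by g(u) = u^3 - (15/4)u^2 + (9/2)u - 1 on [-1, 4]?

g'(u) = 3u^2 - (15/2)u + 9/2, which vanishes at u = 1 and u = 3/2.
Compare values at every candidate in [-1, 4]: g(-1) = -41/4; g(1) = 3/4; g(3/2) = 11/16; g(4) = 21.
The maximum over the interval is 21, attained at u = 4.

21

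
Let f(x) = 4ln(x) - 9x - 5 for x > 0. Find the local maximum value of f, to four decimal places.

f'(x) = 4/x − 9 = 0 gives x = 4/9.
f''(x) = -4/x², which is negative for x > 0, so this is a local maximum.
f(4/9) = 4·ln(4/9) - 4 - 5 ≈ -12.2437.

-12.2437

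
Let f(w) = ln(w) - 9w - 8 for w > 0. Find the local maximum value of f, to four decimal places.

f'(w) = 1/w − 9 = 0 gives w = 1/9.
f''(w) = -1/w², which is negative for w > 0, so this is a local maximum.
f(1/9) = 1·ln(1/9) - 1 - 8 ≈ -11.1972.

-11.1972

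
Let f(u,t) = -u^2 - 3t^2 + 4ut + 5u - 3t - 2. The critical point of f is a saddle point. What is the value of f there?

∂f/∂u = -2u + 4t + 5 = 0 and ∂f/∂t = 4u - 6t - 3 = 0, so (u, t) = (-9/2, -7/2).
The Hessian has f_{uu} = -2, f_{tt} = -6, f_{ut} = 4, giving D = -4 < 0, so the point is a saddle point.
f(-9/2, -7/2) = -8.

-8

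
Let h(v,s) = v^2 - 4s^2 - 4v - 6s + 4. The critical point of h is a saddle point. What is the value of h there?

9/4

∂h/∂v = 2v - 4 = 0 and ∂h/∂s = -8s - 6 = 0, so (v, s) = (2, -3/4).
The Hessian has h_{vv} = 2, h_{ss} = -8, h_{vs} = 0, giving D = -16 < 0, so the point is a saddle point.
h(2, -3/4) = 9/4.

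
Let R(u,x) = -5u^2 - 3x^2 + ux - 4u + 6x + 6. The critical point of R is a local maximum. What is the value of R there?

∂R/∂u = -10u + x - 4 = 0 and ∂R/∂x = u - 6x + 6 = 0, so (u, x) = (-18/59, 56/59).
The Hessian has R_{uu} = -10, R_{xx} = -6, R_{ux} = 1, giving D = 59 > 0 with R_{uu} < 0, so the point is a local maximum.
R(-18/59, 56/59) = 558/59.

558/59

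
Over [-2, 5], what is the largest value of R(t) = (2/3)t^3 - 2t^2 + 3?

R'(t) = 2t^2 - 4t, which vanishes at t = 0 and t = 2.
Compare values at every candidate in [-2, 5]: R(-2) = -31/3, R(0) = 3, R(2) = 1/3, R(5) = 109/3.
So the maximum is R(5) = 109/3.

109/3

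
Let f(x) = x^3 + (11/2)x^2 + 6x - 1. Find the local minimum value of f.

Critical points: f'(x) = 3x^2 + 11x + 6 vanishes at x = -3, -2/3.
Second-derivative test with f''(x) = 6x + 11: f''(-3) = -7 < 0 ⇒ local maximum; f''(-2/3) = 7 > 0 ⇒ local minimum.
So the local minimum value is f(-2/3) = -77/27.

-77/27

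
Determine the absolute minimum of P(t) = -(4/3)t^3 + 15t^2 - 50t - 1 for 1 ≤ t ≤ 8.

-371/3

P'(t) = -4t^2 + 30t - 50, which vanishes at t = 5/2 and t = 5.
Compare values at every candidate in [1, 8]: P(1) = -112/3,  P(5/2) = -637/12,  P(5) = -128/3,  P(8) = -371/3.
The minimum over the interval is -371/3, attained at t = 8.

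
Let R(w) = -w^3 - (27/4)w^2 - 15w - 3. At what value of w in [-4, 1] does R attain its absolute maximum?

Differentiating, R'(w) = -3w^2 - (27/2)w - 15; which vanishes at w = -5/2 and w = -2.
Compare values at every candidate in [-4, 1]: R(-4) = 13; R(-5/2) = 127/16; R(-2) = 8; R(1) = -103/4.
So the maximum is R(-4) = 13.

-4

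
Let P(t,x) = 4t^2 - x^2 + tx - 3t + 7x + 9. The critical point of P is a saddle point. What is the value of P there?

361/17

∂P/∂t = 8t + x - 3 = 0 and ∂P/∂x = t - 2x + 7 = 0, so (t, x) = (-1/17, 59/17).
The Hessian has P_{tt} = 8, P_{xx} = -2, P_{tx} = 1, giving D = -17 < 0, so the point is a saddle point.
P(-1/17, 59/17) = 361/17.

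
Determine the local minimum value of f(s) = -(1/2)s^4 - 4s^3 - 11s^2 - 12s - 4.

f'(s) = -2s^3 - 12s^2 - 22s - 12. Setting f'(s) = 0 gives s ∈ {-3, -2, -1}.
f''(s) = -6s^2 - 24s - 22. f''(-3) = -4 < 0 ⇒ local maximum; f''(-2) = 2 > 0 ⇒ local minimum; f''(-1) = -4 < 0 ⇒ local maximum.
The local minimum is f(-2) = 0.

0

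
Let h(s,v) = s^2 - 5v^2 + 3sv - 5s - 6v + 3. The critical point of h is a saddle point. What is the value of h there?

∂h/∂s = 2s + 3v - 5 = 0 and ∂h/∂v = 3s - 10v - 6 = 0, so (s, v) = (68/29, 3/29).
The Hessian has h_{ss} = 2, h_{vv} = -10, h_{sv} = 3, giving D = -29 < 0, so the point is a saddle point.
h(68/29, 3/29) = -92/29.

-92/29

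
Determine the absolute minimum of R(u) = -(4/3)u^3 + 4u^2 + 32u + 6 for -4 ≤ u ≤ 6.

Differentiating, R'(u) = -4u^2 + 8u + 32; which vanishes at u = -2 and u = 4.
Compare values at every candidate in [-4, 6]: R(-4) = 82/3,  R(-2) = -94/3,  R(4) = 338/3,  R(6) = 54.
Hence the absolute minimum is -94/3 at u = -2.

-94/3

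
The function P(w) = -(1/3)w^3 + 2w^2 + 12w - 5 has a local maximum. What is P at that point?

P'(w) = -w^2 + 4w + 12 = 0 at w = -2, 6.
Since P''(w) = -2w + 4, we get P''(-2) = 8 > 0 ⇒ local minimum; P''(6) = -8 < 0 ⇒ local maximum.
The local maximum is P(6) = 67.

67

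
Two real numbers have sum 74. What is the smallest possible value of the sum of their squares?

2738

With a + b = 74, a^2 + b^2 = a^2 + (74 − a)^2.
The derivative 2a − 2(74 − a) = 4a − 148 vanishes at a = 37; second derivative 4 > 0, a minimum.
The minimum is 2·(37)^2 = 2738.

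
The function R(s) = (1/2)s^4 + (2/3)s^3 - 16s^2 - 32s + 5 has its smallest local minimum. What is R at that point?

-625/3

Critical points: R'(s) = 2s^3 + 2s^2 - 32s - 32 vanishes at s = -4, -1, 4.
R''(s) = 6s^2 + 4s - 32. R''(-4) = 48 > 0 ⇒ local minimum; R''(-1) = -30 < 0 ⇒ local maximum; R''(4) = 80 > 0 ⇒ local minimum.
The smallest local minimum is R(4) = -625/3.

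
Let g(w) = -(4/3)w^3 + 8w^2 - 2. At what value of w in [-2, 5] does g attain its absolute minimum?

0

Differentiating, g'(w) = -4w^2 + 16w; which vanishes at w = 0 and w = 4.
Candidates: g(-2) = 122/3,  g(0) = -2,  g(4) = 122/3,  g(5) = 94/3.
The minimum over the interval is -2, attained at w = 0.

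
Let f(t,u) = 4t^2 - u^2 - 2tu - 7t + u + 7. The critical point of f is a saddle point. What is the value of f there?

81/20

∂f/∂t = 8t - 2u - 7 = 0 and ∂f/∂u = -2t - 2u + 1 = 0, so (t, u) = (4/5, -3/10).
The Hessian has f_{tt} = 8, f_{uu} = -2, f_{tu} = -2, giving D = -20 < 0, so the point is a saddle point.
f(4/5, -3/10) = 81/20.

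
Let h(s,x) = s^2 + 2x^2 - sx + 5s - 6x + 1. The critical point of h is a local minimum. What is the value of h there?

∂h/∂s = 2s - x + 5 = 0 and ∂h/∂x = -s + 4x - 6 = 0, so (s, x) = (-2, 1).
The Hessian has h_{ss} = 2, h_{xx} = 4, h_{sx} = -1, giving D = 7 > 0 with h_{ss} > 0, so the point is a local minimum.
h(-2, 1) = -7.

-7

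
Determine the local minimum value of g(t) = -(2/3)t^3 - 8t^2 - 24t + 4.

Critical points: g'(t) = -2t^2 - 16t - 24 vanishes at t = -6, -2.
Since g''(t) = -4t - 16, we get g''(-6) = 8 > 0 ⇒ local minimum; g''(-2) = -8 < 0 ⇒ local maximum.
The local minimum is g(-6) = 4.

4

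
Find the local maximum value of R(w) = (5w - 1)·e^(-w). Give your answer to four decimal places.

R'(w) = 5·e^(-w) + (5w - 1)·(-1)·e^(-w) = (-5w + 6)·e^(-w). Since e^(-w) > 0, the only critical point is w = 6/5.
R''(6/5) has the same sign as -5 < 0, so this is a local maximum.
R(6/5) = (5)·e^(-6/5) ≈ 1.5060.

1.5060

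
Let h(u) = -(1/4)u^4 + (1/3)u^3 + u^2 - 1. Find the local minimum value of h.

h'(u) = -u^3 + u^2 + 2u = 0 at u = -1, 0, 2.
Since h''(u) = -3u^2 + 2u + 2, we get h''(-1) = -3 < 0 ⇒ local maximum; h''(0) = 2 > 0 ⇒ local minimum; h''(2) = -6 < 0 ⇒ local maximum.
The local minimum is h(0) = -1.

-1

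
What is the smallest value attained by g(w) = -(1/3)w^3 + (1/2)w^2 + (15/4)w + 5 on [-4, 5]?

The derivative is -w^2 + w + 15/4, which vanishes at w = -3/2 and w = 5/2.
Candidates: g(-4) = 58/3, g(-3/2) = 13/8, g(5/2) = 295/24, g(5) = -65/12.
Hence the absolute minimum is -65/12 at w = 5.

-65/12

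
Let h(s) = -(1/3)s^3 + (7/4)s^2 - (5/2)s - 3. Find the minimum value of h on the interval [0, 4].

The derivative is -s^2 + (7/2)s - 5/2, which vanishes at s = 1 and s = 5/2.
Candidates: h(0) = -3; h(1) = -49/12; h(5/2) = -169/48; h(4) = -19/3.
So the minimum is h(4) = -19/3.

-19/3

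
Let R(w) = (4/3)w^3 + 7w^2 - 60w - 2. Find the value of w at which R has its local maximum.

Critical points: R'(w) = 4w^2 + 14w - 60 vanishes at w = -6, 5/2.
Second-derivative test with R''(w) = 8w + 14: R''(-6) = -34 < 0 ⇒ local maximum; R''(5/2) = 34 > 0 ⇒ local minimum.
Thus R has its local maximum at w = -6, with value 322.

-6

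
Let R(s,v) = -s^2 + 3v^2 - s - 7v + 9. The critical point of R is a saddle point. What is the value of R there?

31/6

∂R/∂s = -2s - 1 = 0 and ∂R/∂v = 6v - 7 = 0, so (s, v) = (-1/2, 7/6).
The Hessian has R_{ss} = -2, R_{vv} = 6, R_{sv} = 0, giving D = -12 < 0, so the point is a saddle point.
R(-1/2, 7/6) = 31/6.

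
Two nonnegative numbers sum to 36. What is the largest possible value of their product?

324

With x + y = 36, the product is P(x) = x(36 − x).
P'(x) = 36 − 2x = 0 gives x = 18; P'' = −2 < 0, so this is the maximum.
P = 18·18 = 324.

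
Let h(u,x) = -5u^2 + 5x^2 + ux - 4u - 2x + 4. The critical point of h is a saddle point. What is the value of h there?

456/101

∂h/∂u = -10u + x - 4 = 0 and ∂h/∂x = u + 10x - 2 = 0, so (u, x) = (-38/101, 24/101).
The Hessian has h_{uu} = -10, h_{xx} = 10, h_{ux} = 1, giving D = -101 < 0, so the point is a saddle point.
h(-38/101, 24/101) = 456/101.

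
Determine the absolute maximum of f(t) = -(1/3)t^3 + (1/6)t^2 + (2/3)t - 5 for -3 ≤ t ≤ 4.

Differentiating, f'(t) = -t^2 + (1/3)t + 2/3; which vanishes at t = -2/3 and t = 1.
Candidates: f(-3) = 7/2; f(-2/3) = -427/81; f(1) = -9/2; f(4) = -21.
The maximum over the interval is 7/2, attained at t = -3.

7/2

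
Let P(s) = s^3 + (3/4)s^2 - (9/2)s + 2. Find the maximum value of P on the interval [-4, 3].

89/4

P'(s) = 3s^2 + (3/2)s - 9/2, which vanishes at s = -3/2 and s = 1.
Evaluating at the critical points and endpoints: P(-4) = -32, P(-3/2) = 113/16, P(1) = -3/4, P(3) = 89/4.
The maximum over the interval is 89/4, attained at s = 3.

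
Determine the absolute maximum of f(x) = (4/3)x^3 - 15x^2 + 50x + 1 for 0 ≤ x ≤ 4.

637/12

Differentiating, f'(x) = 4x^2 - 30x + 50; whose only zero in [0, 4] is x = 5/2.
Compare values at every candidate in [0, 4]: f(0) = 1; f(5/2) = 637/12; f(4) = 139/3.
The maximum over the interval is 637/12, attained at x = 5/2.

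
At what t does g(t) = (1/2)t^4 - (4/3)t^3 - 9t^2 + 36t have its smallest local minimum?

g'(t) = 2t^3 - 4t^2 - 18t + 36. Setting g'(t) = 0 gives t ∈ {-3, 2, 3}.
Since g''(t) = 6t^2 - 8t - 18, we get g''(-3) = 60 > 0 ⇒ local minimum; g''(2) = -10 < 0 ⇒ local maximum; g''(3) = 12 > 0 ⇒ local minimum.
So the smallest local minimum value is g(-3) = -225/2.

-3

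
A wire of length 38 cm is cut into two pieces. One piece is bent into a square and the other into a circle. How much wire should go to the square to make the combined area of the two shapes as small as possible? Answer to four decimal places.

Let x be the length used for the square. Square side x/4; circle radius (38−x)/(2π).
A(x) = (x/4)² + π·((38−x)/(2π))² = x²/16 + (38−x)²/(4π) for 0 ≤ x ≤ 38. A'(x) = x/8 − (38−x)/(2π) = 0 gives x = 4·38/(π+4) ≈ 21.2838.
A'' = 1/8 + 1/(2π) > 0, so this gives the minimum combined area; x ≈ 21.2838 cm to the square.

21.2838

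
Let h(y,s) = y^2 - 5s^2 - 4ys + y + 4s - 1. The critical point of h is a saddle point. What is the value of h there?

∂h/∂y = 2y - 4s + 1 = 0 and ∂h/∂s = -4y - 10s + 4 = 0, so (y, s) = (1/6, 1/3).
The Hessian has h_{yy} = 2, h_{ss} = -10, h_{ys} = -4, giving D = -36 < 0, so the point is a saddle point.
h(1/6, 1/3) = -1/4.

-1/4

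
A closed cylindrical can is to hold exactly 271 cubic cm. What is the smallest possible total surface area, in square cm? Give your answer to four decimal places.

With radius r and height h, πr²h = 271 so h = 271/(πr²), and S(r) = 2πr² + 2πrh = 2πr² + 2·271/r.
S'(r) = 4πr − 2·271/r² = 0 ⇒ r³ = 271/(2π), so r ≈ 3.5070 and h = 2r ≈ 7.0139.
S''(r) = 4π + 4·271/r³ > 0, so this is the minimum; S ≈ 231.8253.

231.8253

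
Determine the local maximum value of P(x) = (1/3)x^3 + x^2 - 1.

1/3

P'(x) = x^2 + 2x. Setting P'(x) = 0 gives x ∈ {-2, 0}.
Since P''(x) = 2x + 2, we get P''(-2) = -2 < 0 ⇒ local maximum; P''(0) = 2 > 0 ⇒ local minimum.
The local maximum is P(-2) = 1/3.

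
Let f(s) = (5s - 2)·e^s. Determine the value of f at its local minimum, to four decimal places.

-2.7441

f'(s) = 5·e^s + (5s - 2)·1·e^s = (5s + 3)·e^s. Since e^s > 0, the only critical point is s = -3/5.
f''(-3/5) has the same sign as 5 > 0, so this is a local minimum.
f(-3/5) = (-5)·e^(-3/5) ≈ -2.7441.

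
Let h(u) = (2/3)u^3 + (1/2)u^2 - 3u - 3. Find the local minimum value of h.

h'(u) = 2u^2 + u - 3 = 0 at u = -3/2, 1.
h''(u) = 4u + 1. h''(-3/2) = -5 < 0 ⇒ local maximum; h''(1) = 5 > 0 ⇒ local minimum.
So the local minimum value is h(1) = -29/6.

-29/6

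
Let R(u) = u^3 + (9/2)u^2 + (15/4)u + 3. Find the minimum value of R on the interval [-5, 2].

-113/4

R'(u) = 3u^2 + 9u + 15/4, which vanishes at u = -5/2 and u = -1/2.
Candidates: R(-5) = -113/4; R(-5/2) = 49/8; R(-1/2) = 17/8; R(2) = 73/2.
So the minimum is R(-5) = -113/4.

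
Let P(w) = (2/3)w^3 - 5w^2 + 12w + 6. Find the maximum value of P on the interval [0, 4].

The derivative is 2w^2 - 10w + 12, which vanishes at w = 2 and w = 3.
Candidates: P(0) = 6, P(2) = 46/3, P(3) = 15, P(4) = 50/3.
The maximum over the interval is 50/3, attained at w = 4.

50/3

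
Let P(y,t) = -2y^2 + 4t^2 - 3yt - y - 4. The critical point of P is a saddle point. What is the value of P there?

-160/41

∂P/∂y = -4y - 3t - 1 = 0 and ∂P/∂t = -3y + 8t = 0, so (y, t) = (-8/41, -3/41).
The Hessian has P_{yy} = -4, P_{tt} = 8, P_{yt} = -3, giving D = -41 < 0, so the point is a saddle point.
P(-8/41, -3/41) = -160/41.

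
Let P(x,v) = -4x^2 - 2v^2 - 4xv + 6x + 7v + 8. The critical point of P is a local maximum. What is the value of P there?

57/4

∂P/∂x = -8x - 4v + 6 = 0 and ∂P/∂v = -4x - 4v + 7 = 0, so (x, v) = (-1/4, 2).
The Hessian has P_{xx} = -8, P_{vv} = -4, P_{xv} = -4, giving D = 16 > 0 with P_{xx} < 0, so the point is a local maximum.
P(-1/4, 2) = 57/4.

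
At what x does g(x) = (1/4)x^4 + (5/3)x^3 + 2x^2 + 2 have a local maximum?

Critical points: g'(x) = x^3 + 5x^2 + 4x vanishes at x = -4, -1, 0.
Since g''(x) = 3x^2 + 10x + 4, we get g''(-4) = 12 > 0 ⇒ local minimum; g''(-1) = -3 < 0 ⇒ local maximum; g''(0) = 4 > 0 ⇒ local minimum.
Thus g has its local maximum at x = -1, with value 31/12.

-1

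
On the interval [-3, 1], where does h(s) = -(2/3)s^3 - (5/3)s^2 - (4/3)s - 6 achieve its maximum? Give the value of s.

h'(s) = -2s^2 - (10/3)s - 4/3, which vanishes at s = -1 and s = -2/3.
Candidates: h(-3) = 1; h(-1) = -17/3; h(-2/3) = -458/81; h(1) = -29/3.
Hence the absolute maximum is 1 at s = -3.

-3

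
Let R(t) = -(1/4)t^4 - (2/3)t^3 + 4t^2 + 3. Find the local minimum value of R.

Critical points: R'(t) = -t^3 - 2t^2 + 8t vanishes at t = -4, 0, 2.
R''(t) = -3t^2 - 4t + 8. R''(-4) = -24 < 0 ⇒ local maximum; R''(0) = 8 > 0 ⇒ local minimum; R''(2) = -12 < 0 ⇒ local maximum.
So the local minimum value is R(0) = 3.

3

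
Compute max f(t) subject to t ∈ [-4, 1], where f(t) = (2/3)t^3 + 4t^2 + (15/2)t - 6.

37/6

f'(t) = 2t^2 + 8t + 15/2, which vanishes at t = -5/2 and t = -3/2.
Compare values at every candidate in [-4, 1]: f(-4) = -44/3; f(-5/2) = -61/6; f(-3/2) = -21/2; f(1) = 37/6.
Hence the absolute maximum is 37/6 at t = 1.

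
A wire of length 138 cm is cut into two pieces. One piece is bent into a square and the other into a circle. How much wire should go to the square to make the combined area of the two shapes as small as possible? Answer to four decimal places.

Let x be the length used for the square. Square side x/4; circle radius (138−x)/(2π).
A(x) = (x/4)² + π·((138−x)/(2π))² = x²/16 + (138−x)²/(4π) for 0 ≤ x ≤ 138. A'(x) = x/8 − (138−x)/(2π) = 0 gives x = 4·138/(π+4) ≈ 77.2937.
A'' = 1/8 + 1/(2π) > 0, so this gives the minimum combined area; x ≈ 77.2937 cm to the square.

77.2937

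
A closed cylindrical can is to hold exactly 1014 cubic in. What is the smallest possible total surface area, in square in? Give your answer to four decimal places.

558.7358

With radius r and height h, πr²h = 1014 so h = 1014/(πr²), and S(r) = 2πr² + 2πrh = 2πr² + 2·1014/r.
S'(r) = 4πr − 2·1014/r² = 0 ⇒ r³ = 1014/(2π), so r ≈ 5.4444 and h = 2r ≈ 10.8889.
S''(r) = 4π + 4·1014/r³ > 0, so this is the minimum; S ≈ 558.7358.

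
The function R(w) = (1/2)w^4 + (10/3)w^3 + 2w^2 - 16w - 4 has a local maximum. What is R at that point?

52/3

R'(w) = 2w^3 + 10w^2 + 4w - 16 = 0 at w = -4, -2, 1.
Second-derivative test with R''(w) = 6w^2 + 20w + 4: R''(-4) = 20 > 0 ⇒ local minimum; R''(-2) = -12 < 0 ⇒ local maximum; R''(1) = 30 > 0 ⇒ local minimum.
So the local maximum value is R(-2) = 52/3.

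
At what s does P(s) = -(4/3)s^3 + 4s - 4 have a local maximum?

P'(s) = -4s^2 + 4 = 0 at s = -1, 1.
Since P''(s) = -8s, we get P''(-1) = 8 > 0 ⇒ local minimum; P''(1) = -8 < 0 ⇒ local maximum.
Thus P has its local maximum at s = 1, with value -4/3.

1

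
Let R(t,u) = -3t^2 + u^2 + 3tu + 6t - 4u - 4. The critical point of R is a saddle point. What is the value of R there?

∂R/∂t = -6t + 3u + 6 = 0 and ∂R/∂u = 3t + 2u - 4 = 0, so (t, u) = (8/7, 2/7).
The Hessian has R_{tt} = -6, R_{uu} = 2, R_{tu} = 3, giving D = -21 < 0, so the point is a saddle point.
R(8/7, 2/7) = -8/7.

-8/7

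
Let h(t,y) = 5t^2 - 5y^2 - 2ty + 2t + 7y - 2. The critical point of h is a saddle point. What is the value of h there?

∂h/∂t = 10t - 2y + 2 = 0 and ∂h/∂y = -2t - 10y + 7 = 0, so (t, y) = (-3/52, 37/52).
The Hessian has h_{tt} = 10, h_{yy} = -10, h_{ty} = -2, giving D = -104 < 0, so the point is a saddle point.
h(-3/52, 37/52) = 45/104.

45/104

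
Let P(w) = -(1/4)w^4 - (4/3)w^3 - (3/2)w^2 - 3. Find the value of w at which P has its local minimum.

-1

P'(w) = -w^3 - 4w^2 - 3w = 0 at w = -3, -1, 0.
Since P''(w) = -3w^2 - 8w - 3, we get P''(-3) = -6 < 0 ⇒ local maximum; P''(-1) = 2 > 0 ⇒ local minimum; P''(0) = -3 < 0 ⇒ local maximum.
The local minimum is P(-1) = -41/12.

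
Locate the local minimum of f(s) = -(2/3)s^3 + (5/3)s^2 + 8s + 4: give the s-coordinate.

-4/3

f'(s) = -2s^2 + (10/3)s + 8 = 0 at s = -4/3, 3.
Second-derivative test with f''(s) = -4s + 10/3: f''(-4/3) = 26/3 > 0 ⇒ local minimum; f''(3) = -26/3 < 0 ⇒ local maximum.
So the local minimum value is f(-4/3) = -172/81.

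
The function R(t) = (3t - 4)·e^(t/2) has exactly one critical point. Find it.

By the product rule, R'(t) = ((3/2)t + 1)·e^(t/2). Since e^(t/2) > 0, the only critical point is t = -2/3.
R''(-2/3) has the same sign as 3/2 > 0, so this is a local minimum.
R(-2/3) = (-6)·e^(-1/3) ≈ -4.2992.

-2/3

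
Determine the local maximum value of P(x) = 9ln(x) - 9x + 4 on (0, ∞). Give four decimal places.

-5.0000

P'(x) = 9/x − 9 = 0 gives x = 1.
P''(x) = -9/x², which is negative for x > 0, so this is a local maximum.
P(1) = 9·ln(1) - 9 + 4 ≈ -5.0000.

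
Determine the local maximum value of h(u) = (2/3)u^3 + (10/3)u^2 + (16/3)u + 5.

h'(u) = 2u^2 + (20/3)u + 16/3 = 0 at u = -2, -4/3.
h''(u) = 4u + 20/3. h''(-2) = -4/3 < 0 ⇒ local maximum; h''(-4/3) = 4/3 > 0 ⇒ local minimum.
So the local maximum value is h(-2) = 7/3.

7/3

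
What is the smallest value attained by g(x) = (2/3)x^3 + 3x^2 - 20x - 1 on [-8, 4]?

-71/3

Differentiating, g'(x) = 2x^2 + 6x - 20; which vanishes at x = -5 and x = 2.
Evaluating at the critical points and endpoints: g(-8) = 29/3; g(-5) = 272/3; g(2) = -71/3; g(4) = 29/3.
Hence the absolute minimum is -71/3 at x = 2.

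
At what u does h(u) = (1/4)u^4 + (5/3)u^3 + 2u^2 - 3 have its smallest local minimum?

Critical points: h'(u) = u^3 + 5u^2 + 4u vanishes at u = -4, -1, 0.
h''(u) = 3u^2 + 10u + 4. h''(-4) = 12 > 0 ⇒ local minimum; h''(-1) = -3 < 0 ⇒ local maximum; h''(0) = 4 > 0 ⇒ local minimum.
Thus h has its smallest local minimum at u = -4, with value -41/3.

-4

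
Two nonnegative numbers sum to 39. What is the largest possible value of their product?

With x + y = 39, the product is P(x) = x(39 − x).
P'(x) = 39 − 2x = 0 gives x = 39/2; P'' = −2 < 0, so this is the maximum.
P = 39/2·39/2 = 1521/4.

1521/4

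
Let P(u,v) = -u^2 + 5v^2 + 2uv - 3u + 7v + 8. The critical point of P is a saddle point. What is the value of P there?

∂P/∂u = -2u + 2v - 3 = 0 and ∂P/∂v = 2u + 10v + 7 = 0, so (u, v) = (-11/6, -1/3).
The Hessian has P_{uu} = -2, P_{vv} = 10, P_{uv} = 2, giving D = -24 < 0, so the point is a saddle point.
P(-11/6, -1/3) = 115/12.

115/12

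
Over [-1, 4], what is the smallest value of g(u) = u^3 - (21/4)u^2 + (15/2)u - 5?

-75/4

Differentiating, g'(u) = 3u^2 - (21/2)u + 15/2; which vanishes at u = 1 and u = 5/2.
Evaluating at the critical points and endpoints: g(-1) = -75/4, g(1) = -7/4, g(5/2) = -55/16, g(4) = 5.
Hence the absolute minimum is -75/4 at u = -1.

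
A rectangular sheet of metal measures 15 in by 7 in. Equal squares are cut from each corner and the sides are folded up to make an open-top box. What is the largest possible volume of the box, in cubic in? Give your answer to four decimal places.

72.0000

With cut size x, the volume is V(x) = x(15 − 2x)(7 − 2x) for 0 < x < 3.5.
V'(x) = 12x^2 − 88x + 105. Setting V'(x) = 0 gives x ≈ 1.5000 (the root in (0, 3.5)).
V''(x) = 24x − 88 is negative there, so this is the maximum; V ≈ 72.0000.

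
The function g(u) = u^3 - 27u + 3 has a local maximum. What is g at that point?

57

g'(u) = 3u^2 - 27 = 0 at u = -3, 3.
Second-derivative test with g''(u) = 6u: g''(-3) = -18 < 0 ⇒ local maximum; g''(3) = 18 > 0 ⇒ local minimum.
So the local maximum value is g(-3) = 57.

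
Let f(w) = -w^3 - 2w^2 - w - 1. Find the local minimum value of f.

-1

f'(w) = -3w^2 - 4w - 1 = 0 at w = -1, -1/3.
Since f''(w) = -6w - 4, we get f''(-1) = 2 > 0 ⇒ local minimum; f''(-1/3) = -2 < 0 ⇒ local maximum.
So the local minimum value is f(-1) = -1.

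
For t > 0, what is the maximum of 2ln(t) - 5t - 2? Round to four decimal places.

-5.8326

h'(t) = 2/t − 5 = 0 gives t = 2/5.
h''(t) = -2/t², which is negative for t > 0, so this is a local maximum.
h(2/5) = 2·ln(2/5) - 2 - 2 ≈ -5.8326.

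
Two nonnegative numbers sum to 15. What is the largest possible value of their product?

With x + y = 15, the product is P(x) = x(15 − x).
P'(x) = 15 − 2x = 0 gives x = 15/2; P'' = −2 < 0, so this is the maximum.
P = 15/2·15/2 = 225/4.

225/4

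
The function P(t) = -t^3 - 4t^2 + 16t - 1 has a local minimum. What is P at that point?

P'(t) = -3t^2 - 8t + 16. Setting P'(t) = 0 gives t ∈ {-4, 4/3}.
P''(t) = -6t - 8. P''(-4) = 16 > 0 ⇒ local minimum; P''(4/3) = -16 < 0 ⇒ local maximum.
So the local minimum value is P(-4) = -65.

-65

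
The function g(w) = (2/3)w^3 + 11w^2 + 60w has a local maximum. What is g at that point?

g'(w) = 2w^2 + 22w + 60. Setting g'(w) = 0 gives w ∈ {-6, -5}.
Second-derivative test with g''(w) = 4w + 22: g''(-6) = -2 < 0 ⇒ local maximum; g''(-5) = 2 > 0 ⇒ local minimum.
So the local maximum value is g(-6) = -108.

-108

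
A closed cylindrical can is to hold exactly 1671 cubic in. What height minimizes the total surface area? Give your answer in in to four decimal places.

12.8616

With radius r and height h, πr²h = 1671 so h = 1671/(πr²), and S(r) = 2πr² + 2πrh = 2πr² + 2·1671/r.
S'(r) = 4πr − 2·1671/r² = 0 ⇒ r³ = 1671/(2π), so r ≈ 6.4308 and h = 2r ≈ 12.8616.
S''(r) = 4π + 4·1671/r³ > 0, so this is the minimum; S ≈ 779.5288.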